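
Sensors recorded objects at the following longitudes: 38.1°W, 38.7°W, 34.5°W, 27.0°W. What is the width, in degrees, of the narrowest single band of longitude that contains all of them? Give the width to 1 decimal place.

Sort the longitudes: -38.7°, -38.1°, -34.5°, -27.0°.
Eastward gaps between consecutive values (wrapping around): 0.6°, 3.6°, 7.5°, 348.3°.
Largest gap = 348.3° ⇒ minimal covering band is its complement: 360° − 348.3° = 11.7°.
Band runs from -38.7° eastward to -27.0°.

11.7°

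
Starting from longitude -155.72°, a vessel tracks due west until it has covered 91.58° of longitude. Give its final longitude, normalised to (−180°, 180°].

+112.70°

Start at -155.72°; shift −91.58° → -247.30°.
-247.30° lies outside (−180°, 180°]; add 360° → +112.70°.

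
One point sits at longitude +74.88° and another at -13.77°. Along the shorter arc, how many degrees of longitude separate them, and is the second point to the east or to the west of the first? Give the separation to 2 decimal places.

Raw difference: -13.77 − 74.88 = -88.65°.
Normalise into (−180°, 180°]: -88.65° stays -88.65°.
Negative ⇒ the second point lies to the west; separation 88.65°.

88.65° west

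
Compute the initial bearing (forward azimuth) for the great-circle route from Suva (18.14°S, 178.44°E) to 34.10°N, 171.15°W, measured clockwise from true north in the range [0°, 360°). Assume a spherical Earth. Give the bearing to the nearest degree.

Δλ = -171.15 − 178.44 = -349.59°; wrapped into (−180°, 180°]: 10.41°.
θ = atan2( sin Δλ · cos φ₂ , cos φ₁ · sin φ₂ − sin φ₁ · cos φ₂ · cos Δλ )
  = atan2(0.14962, 0.78634) = 10.773° → normalised to [0°, 360°): 10.773°.

11°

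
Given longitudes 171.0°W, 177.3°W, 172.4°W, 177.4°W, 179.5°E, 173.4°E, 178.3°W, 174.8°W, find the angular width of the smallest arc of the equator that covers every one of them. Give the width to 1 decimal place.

Sort the longitudes: -178.3°, -177.4°, -177.3°, -174.8°, -172.4°, -171.0°, +173.4°, +179.5°.
Eastward gaps between consecutive values (wrapping around): 0.9°, 0.1°, 2.5°, 2.4°, 1.4°, 344.4°, 6.1°, 2.2°.
Largest gap = 344.4° ⇒ minimal covering band is its complement: 360° − 344.4° = 15.6°.
Band runs from +173.4° eastward to -171.0°, crossing the antimeridian.

15.6°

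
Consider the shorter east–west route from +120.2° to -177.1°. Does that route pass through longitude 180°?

Yes

Naïve |-177.1 − 120.2| = 297.3° > 180°, so the shorter arc goes the other way round — across 180°.
Signed shortest Δλ = ((-177.1 − 120.2 + 180) mod 360) − 180 = 62.7°.
Going east by 62.7° from +120.2° passes through 180° before reaching -177.1°.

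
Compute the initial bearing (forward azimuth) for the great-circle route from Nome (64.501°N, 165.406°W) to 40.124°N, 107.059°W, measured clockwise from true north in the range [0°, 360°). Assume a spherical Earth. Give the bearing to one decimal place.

97.4°

Δλ = -107.059 − -165.406 = 58.347°.
θ = atan2( sin Δλ · cos φ₂ , cos φ₁ · sin φ₂ − sin φ₁ · cos φ₂ · cos Δλ )
  = atan2(0.65090, -0.08475) = 97.419° → normalised to [0°, 360°): 97.419°.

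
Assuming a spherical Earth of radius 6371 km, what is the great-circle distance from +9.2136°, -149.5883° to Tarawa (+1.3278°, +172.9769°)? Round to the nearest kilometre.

Δλ = 172.9769 − -149.5883 = 322.5652°; wrapped into (−180°, 180°]: -37.4348°.
Δφ = 1.3278 − 9.2136 = -7.8858°.
a = sin²(Δφ/2) + cos φ₁ · cos φ₂ · sin²(Δλ/2) = 0.106350.
c = 2·atan2(√a, √(1−a)) = 0.66438 rad → d = 6371·c ≈ 4232.75 km.

4233 km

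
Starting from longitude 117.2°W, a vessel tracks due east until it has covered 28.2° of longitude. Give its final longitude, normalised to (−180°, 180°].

89.0°W

Start at -117.2°; shift +28.2° → -89.0°.
-89.0° already lies in (−180°, 180°].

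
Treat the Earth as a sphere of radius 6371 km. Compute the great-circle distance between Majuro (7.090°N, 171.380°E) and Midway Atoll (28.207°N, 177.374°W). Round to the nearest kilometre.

Δλ = -177.374 − 171.380 = -348.754°; wrapped into (−180°, 180°]: 11.246°.
Δφ = 28.207 − 7.090 = 21.117°.
a = sin²(Δφ/2) + cos φ₁ · cos φ₂ · sin²(Δλ/2) = 0.041972.
c = 2·atan2(√a, √(1−a)) = 0.41267 rad → d = 6371·c ≈ 2629.09 km.

2629 km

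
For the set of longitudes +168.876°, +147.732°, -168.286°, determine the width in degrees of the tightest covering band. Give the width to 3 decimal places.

Sort the longitudes: -168.286°, +147.732°, +168.876°.
Eastward gaps between consecutive values (wrapping around): 316.018°, 21.144°, 22.838°.
Largest gap = 316.018° ⇒ minimal covering band is its complement: 360° − 316.018° = 43.982°.
Band runs from +147.732° eastward to -168.286°, crossing the antimeridian.

43.982°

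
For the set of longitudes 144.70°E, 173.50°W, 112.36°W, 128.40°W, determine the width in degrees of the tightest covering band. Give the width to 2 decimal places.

Sort the longitudes: -173.50°, -128.40°, -112.36°, +144.70°.
Eastward gaps between consecutive values (wrapping around): 45.10°, 16.04°, 257.06°, 41.80°.
Largest gap = 257.06° ⇒ minimal covering band is its complement: 360° − 257.06° = 102.94°.
Band runs from +144.70° eastward to -112.36°, crossing the antimeridian.

102.94°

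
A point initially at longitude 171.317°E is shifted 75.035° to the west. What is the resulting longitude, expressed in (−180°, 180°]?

Start at +171.317°; shift −75.035° → +96.282°.
+96.282° already lies in (−180°, 180°].

96.282°E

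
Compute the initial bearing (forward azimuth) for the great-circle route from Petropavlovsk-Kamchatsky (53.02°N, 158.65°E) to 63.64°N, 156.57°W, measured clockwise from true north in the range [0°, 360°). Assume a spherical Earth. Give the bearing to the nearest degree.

47°

Δλ = -156.57 − 158.65 = -315.22°; wrapped into (−180°, 180°]: 44.78°.
θ = atan2( sin Δλ · cos φ₂ , cos φ₁ · sin φ₂ − sin φ₁ · cos φ₂ · cos Δλ )
  = atan2(0.31275, 0.28722) = 47.437° → normalised to [0°, 360°): 47.437°.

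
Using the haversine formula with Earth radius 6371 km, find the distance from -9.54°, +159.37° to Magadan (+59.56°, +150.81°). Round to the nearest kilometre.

Δλ = 150.81 − 159.37 = -8.56°.
Δφ = 59.56 − -9.54 = 69.10°.
a = sin²(Δφ/2) + cos φ₁ · cos φ₂ · sin²(Δλ/2) = 0.324414.
c = 2·atan2(√a, √(1−a)) = 1.21197 rad → d = 6371·c ≈ 7721.48 km.

7721 km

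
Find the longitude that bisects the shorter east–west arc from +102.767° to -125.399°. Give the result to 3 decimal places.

+168.684°

Signed shortest Δλ from +102.767° to -125.399° is +131.834°.
Midpoint longitude = +102.767° + (+131.834°)/2 = +102.767° + 65.917° = +168.684°.
(The naïve average (+102.767 + -125.399)/2 = -11.316° is on the wrong side of the globe.)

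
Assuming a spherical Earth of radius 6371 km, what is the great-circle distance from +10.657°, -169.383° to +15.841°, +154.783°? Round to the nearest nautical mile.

2115 nmi

Δλ = 154.783 − -169.383 = 324.166°; wrapped into (−180°, 180°]: -35.834°.
Δφ = 15.841 − 10.657 = 5.184°.
a = sin²(Δφ/2) + cos φ₁ · cos φ₂ · sin²(Δλ/2) = 0.091522.
c = 2·atan2(√a, √(1−a)) = 0.61468 rad → d = 6371·c ≈ 3916.15 km ≈ 2114.55 nmi.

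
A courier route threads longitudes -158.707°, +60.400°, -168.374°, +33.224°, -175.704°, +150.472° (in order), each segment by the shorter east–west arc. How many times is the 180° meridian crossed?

Leg 1: -158.707° → +60.400°, shortest Δλ = -140.893° (west) — crosses 180°.
Leg 2: +60.400° → -168.374°, shortest Δλ = 131.226° (east) — crosses 180°.
Leg 3: -168.374° → +33.224°, shortest Δλ = -158.402° (west) — crosses 180°.
Leg 4: +33.224° → -175.704°, shortest Δλ = 151.072° (east) — crosses 180°.
Leg 5: -175.704° → +150.472°, shortest Δλ = -33.824° (west) — crosses 180°.
Total crossings: 5.

5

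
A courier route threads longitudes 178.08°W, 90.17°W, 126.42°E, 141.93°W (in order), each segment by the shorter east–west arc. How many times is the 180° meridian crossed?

Leg 1: -178.08° → -90.17°, shortest Δλ = 87.91° (east) — does not cross 180°.
Leg 2: -90.17° → +126.42°, shortest Δλ = -143.41° (west) — crosses 180°.
Leg 3: +126.42° → -141.93°, shortest Δλ = 91.65° (east) — crosses 180°.
Total crossings: 2.

2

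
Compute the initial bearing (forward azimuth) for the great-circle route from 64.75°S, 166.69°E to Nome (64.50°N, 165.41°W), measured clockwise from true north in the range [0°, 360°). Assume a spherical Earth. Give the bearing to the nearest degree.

15°

Δλ = -165.41 − 166.69 = -332.10°; wrapped into (−180°, 180°]: 27.90°.
θ = atan2( sin Δλ · cos φ₂ , cos φ₁ · sin φ₂ − sin φ₁ · cos φ₂ · cos Δλ )
  = atan2(0.20145, 0.72913) = 15.445° → normalised to [0°, 360°): 15.445°.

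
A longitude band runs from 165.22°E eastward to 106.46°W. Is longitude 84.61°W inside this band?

Band width going east from +165.22° to -106.46°: ((-106.46 − 165.22) mod 360) = 88.32°.
Offset of -84.61° east of the west edge: ((-84.61 − 165.22) mod 360) = 110.17°.
110.17° > 88.32° ⇒ outside.

No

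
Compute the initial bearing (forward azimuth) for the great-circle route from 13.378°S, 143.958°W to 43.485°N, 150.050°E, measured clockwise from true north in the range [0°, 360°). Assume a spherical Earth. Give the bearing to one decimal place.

Δλ = 150.050 − -143.958 = 294.008°; wrapped into (−180°, 180°]: -65.992°.
θ = atan2( sin Δλ · cos φ₂ , cos φ₁ · sin φ₂ − sin φ₁ · cos φ₂ · cos Δλ )
  = atan2(-0.66279, 0.73779) = -41.934° → normalised to [0°, 360°): 318.066°.

318.1°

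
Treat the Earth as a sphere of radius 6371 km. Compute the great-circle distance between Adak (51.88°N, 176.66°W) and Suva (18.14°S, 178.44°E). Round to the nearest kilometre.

7800 km

Δλ = 178.44 − -176.66 = 355.10°; wrapped into (−180°, 180°]: -4.90°.
Δφ = -18.14 − 51.88 = -70.02°.
a = sin²(Δφ/2) + cos φ₁ · cos φ₂ · sin²(Δλ/2) = 0.330226.
c = 2·atan2(√a, √(1−a)) = 1.22436 rad → d = 6371·c ≈ 7800.40 km.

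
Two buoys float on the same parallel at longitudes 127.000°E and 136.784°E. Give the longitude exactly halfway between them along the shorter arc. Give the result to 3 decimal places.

Signed shortest Δλ from +127.000° to +136.784° is +9.784°.
Midpoint longitude = +127.000° + (+9.784°)/2 = +127.000° + 4.892° = +131.892°.

131.892°E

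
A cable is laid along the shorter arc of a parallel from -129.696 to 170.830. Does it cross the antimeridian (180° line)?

Yes

Naïve |170.830 − -129.696| = 300.526° > 180°, so the shorter arc goes the other way round — across 180°.
Signed shortest Δλ = ((170.830 − -129.696 + 180) mod 360) − 180 = -59.474°.
Going west by 59.474° from -129.696° passes through 180° before reaching +170.830°.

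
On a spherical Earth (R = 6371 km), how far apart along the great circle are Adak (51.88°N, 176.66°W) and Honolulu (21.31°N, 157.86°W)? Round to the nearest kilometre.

Δλ = -157.86 − -176.66 = 18.80°.
Δφ = 21.31 − 51.88 = -30.57°.
a = sin²(Δφ/2) + cos φ₁ · cos φ₂ · sin²(Δλ/2) = 0.084837.
c = 2·atan2(√a, √(1−a)) = 0.59110 rad → d = 6371·c ≈ 3765.92 km.

3766 km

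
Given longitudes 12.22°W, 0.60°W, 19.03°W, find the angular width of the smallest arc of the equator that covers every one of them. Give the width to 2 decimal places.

18.43°

Sort the longitudes: -19.03°, -12.22°, -0.60°.
Eastward gaps between consecutive values (wrapping around): 6.81°, 11.62°, 341.57°.
Largest gap = 341.57° ⇒ minimal covering band is its complement: 360° − 341.57° = 18.43°.
Band runs from -19.03° eastward to -0.60°.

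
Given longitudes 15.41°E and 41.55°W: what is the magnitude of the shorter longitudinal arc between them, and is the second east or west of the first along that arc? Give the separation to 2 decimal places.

Raw difference: -41.55 − 15.41 = -56.96°.
Normalise into (−180°, 180°]: -56.96° stays -56.96°.
Negative ⇒ the second point lies to the west; separation 56.96°.

56.96° west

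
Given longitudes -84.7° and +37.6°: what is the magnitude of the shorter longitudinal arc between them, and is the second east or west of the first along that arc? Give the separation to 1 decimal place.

122.3° east

Raw difference: 37.6 − -84.7 = 122.3°.
Normalise into (−180°, 180°]: 122.3° stays 122.3°.
Positive ⇒ the second point lies to the east; separation 122.3°.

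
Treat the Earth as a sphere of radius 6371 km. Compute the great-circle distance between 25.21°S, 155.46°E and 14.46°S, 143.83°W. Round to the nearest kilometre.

Δλ = -143.83 − 155.46 = -299.29°; wrapped into (−180°, 180°]: 60.71°.
Δφ = -14.46 − -25.21 = 10.75°.
a = sin²(Δφ/2) + cos φ₁ · cos φ₂ · sin²(Δλ/2) = 0.232515.
c = 2·atan2(√a, √(1−a)) = 1.00633 rad → d = 6371·c ≈ 6411.30 km.

6411 km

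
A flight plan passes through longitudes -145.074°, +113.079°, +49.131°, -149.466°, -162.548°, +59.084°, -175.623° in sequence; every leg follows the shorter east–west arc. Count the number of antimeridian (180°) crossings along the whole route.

4

Leg 1: -145.074° → +113.079°, shortest Δλ = -101.847° (west) — crosses 180°.
Leg 2: +113.079° → +49.131°, shortest Δλ = -63.948° (west) — does not cross 180°.
Leg 3: +49.131° → -149.466°, shortest Δλ = 161.403° (east) — crosses 180°.
Leg 4: -149.466° → -162.548°, shortest Δλ = -13.082° (west) — does not cross 180°.
Leg 5: -162.548° → +59.084°, shortest Δλ = -138.368° (west) — crosses 180°.
Leg 6: +59.084° → -175.623°, shortest Δλ = 125.293° (east) — crosses 180°.
Total crossings: 4.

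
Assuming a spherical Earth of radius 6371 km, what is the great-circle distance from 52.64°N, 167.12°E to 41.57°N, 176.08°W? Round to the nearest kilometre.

Δλ = -176.08 − 167.12 = -343.20°; wrapped into (−180°, 180°]: 16.80°.
Δφ = 41.57 − 52.64 = -11.07°.
a = sin²(Δφ/2) + cos φ₁ · cos φ₂ · sin²(Δλ/2) = 0.018992.
c = 2·atan2(√a, √(1−a)) = 0.27650 rad → d = 6371·c ≈ 1761.58 km.

1762 km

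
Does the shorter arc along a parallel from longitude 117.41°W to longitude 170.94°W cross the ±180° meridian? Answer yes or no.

Signed shortest Δλ = ((-170.94 − -117.41 + 180) mod 360) − 180 = -53.53°.
Going west by 53.53° from -117.41° reaches -170.94° without touching 180°.

No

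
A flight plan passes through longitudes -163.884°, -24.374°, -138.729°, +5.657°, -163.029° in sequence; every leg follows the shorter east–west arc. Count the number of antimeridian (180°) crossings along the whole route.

Leg 1: -163.884° → -24.374°, shortest Δλ = 139.51° (east) — does not cross 180°.
Leg 2: -24.374° → -138.729°, shortest Δλ = -114.355° (west) — does not cross 180°.
Leg 3: -138.729° → +5.657°, shortest Δλ = 144.386° (east) — does not cross 180°.
Leg 4: +5.657° → -163.029°, shortest Δλ = -168.686° (west) — does not cross 180°.
Total crossings: 0.

0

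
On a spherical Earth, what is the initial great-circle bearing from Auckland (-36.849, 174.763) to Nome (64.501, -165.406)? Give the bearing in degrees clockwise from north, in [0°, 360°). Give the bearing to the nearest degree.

Δλ = -165.406 − 174.763 = -340.169°; wrapped into (−180°, 180°]: 19.831°.
θ = atan2( sin Δλ · cos φ₂ , cos φ₁ · sin φ₂ − sin φ₁ · cos φ₂ · cos Δλ )
  = atan2(0.14604, 0.96513) = 8.605° → normalised to [0°, 360°): 8.605°.

9°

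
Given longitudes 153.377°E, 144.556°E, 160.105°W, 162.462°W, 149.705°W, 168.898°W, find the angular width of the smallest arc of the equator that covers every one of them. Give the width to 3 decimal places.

Sort the longitudes: -168.898°, -162.462°, -160.105°, -149.705°, +144.556°, +153.377°.
Eastward gaps between consecutive values (wrapping around): 6.436°, 2.357°, 10.400°, 294.261°, 8.821°, 37.725°.
Largest gap = 294.261° ⇒ minimal covering band is its complement: 360° − 294.261° = 65.739°.
Band runs from +144.556° eastward to -149.705°, crossing the antimeridian.

65.739°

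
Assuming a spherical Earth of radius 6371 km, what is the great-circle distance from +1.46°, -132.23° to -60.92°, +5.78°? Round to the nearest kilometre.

Δλ = 5.78 − -132.23 = 138.01°.
Δφ = -60.92 − 1.46 = -62.38°.
a = sin²(Δφ/2) + cos φ₁ · cos φ₂ · sin²(Δλ/2) = 0.691699.
c = 2·atan2(√a, √(1−a)) = 1.96427 rad → d = 6371·c ≈ 12514.36 km.

12514 km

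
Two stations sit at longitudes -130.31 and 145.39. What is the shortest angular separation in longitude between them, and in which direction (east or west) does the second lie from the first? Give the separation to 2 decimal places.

Raw difference: 145.39 − -130.31 = 275.7°.
Normalise into (−180°, 180°]: 275.7° − 360° = -84.3°.
Negative ⇒ the second point lies to the west; separation 84.30°.

84.30° west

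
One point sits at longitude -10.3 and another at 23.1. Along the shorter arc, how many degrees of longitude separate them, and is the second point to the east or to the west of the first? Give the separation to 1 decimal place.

Raw difference: 23.1 − -10.3 = 33.4°.
Normalise into (−180°, 180°]: 33.4° stays 33.4°.
Positive ⇒ the second point lies to the east; separation 33.4°.

33.4° east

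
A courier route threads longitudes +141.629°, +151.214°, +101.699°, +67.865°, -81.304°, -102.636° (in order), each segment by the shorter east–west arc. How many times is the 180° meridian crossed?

0

Leg 1: +141.629° → +151.214°, shortest Δλ = 9.585° (east) — does not cross 180°.
Leg 2: +151.214° → +101.699°, shortest Δλ = -49.515° (west) — does not cross 180°.
Leg 3: +101.699° → +67.865°, shortest Δλ = -33.834° (west) — does not cross 180°.
Leg 4: +67.865° → -81.304°, shortest Δλ = -149.169° (west) — does not cross 180°.
Leg 5: -81.304° → -102.636°, shortest Δλ = -21.332° (west) — does not cross 180°.
Total crossings: 0.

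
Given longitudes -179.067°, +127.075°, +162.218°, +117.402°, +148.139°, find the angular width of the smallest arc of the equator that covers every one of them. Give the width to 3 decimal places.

63.531°

Sort the longitudes: -179.067°, +117.402°, +127.075°, +148.139°, +162.218°.
Eastward gaps between consecutive values (wrapping around): 296.469°, 9.673°, 21.064°, 14.079°, 18.715°.
Largest gap = 296.469° ⇒ minimal covering band is its complement: 360° − 296.469° = 63.531°.
Band runs from +117.402° eastward to -179.067°, crossing the antimeridian.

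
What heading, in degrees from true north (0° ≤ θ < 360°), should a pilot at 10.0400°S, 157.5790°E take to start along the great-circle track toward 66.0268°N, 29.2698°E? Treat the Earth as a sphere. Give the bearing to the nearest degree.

Δλ = 29.2698 − 157.5790 = -128.3092°.
θ = atan2( sin Δλ · cos φ₂ , cos φ₁ · sin φ₂ − sin φ₁ · cos φ₂ · cos Δλ )
  = atan2(-0.31882, 0.85583) = -20.432° → normalised to [0°, 360°): 339.568°.

340°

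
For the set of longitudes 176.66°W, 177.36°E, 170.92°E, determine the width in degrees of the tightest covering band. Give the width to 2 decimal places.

Sort the longitudes: -176.66°, +170.92°, +177.36°.
Eastward gaps between consecutive values (wrapping around): 347.58°, 6.44°, 5.98°.
Largest gap = 347.58° ⇒ minimal covering band is its complement: 360° − 347.58° = 12.42°.
Band runs from +170.92° eastward to -176.66°, crossing the antimeridian.

12.42°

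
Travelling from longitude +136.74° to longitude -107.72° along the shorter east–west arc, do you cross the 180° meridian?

Naïve |-107.72 − 136.74| = 244.46° > 180°, so the shorter arc goes the other way round — across 180°.
Signed shortest Δλ = ((-107.72 − 136.74 + 180) mod 360) − 180 = 115.54°.
Going east by 115.54° from +136.74° passes through 180° before reaching -107.72°.

Yes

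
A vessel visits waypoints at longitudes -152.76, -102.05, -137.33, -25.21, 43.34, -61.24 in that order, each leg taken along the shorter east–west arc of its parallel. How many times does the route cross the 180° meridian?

0

Leg 1: -152.76° → -102.05°, shortest Δλ = 50.71° (east) — does not cross 180°.
Leg 2: -102.05° → -137.33°, shortest Δλ = -35.28° (west) — does not cross 180°.
Leg 3: -137.33° → -25.21°, shortest Δλ = 112.12° (east) — does not cross 180°.
Leg 4: -25.21° → +43.34°, shortest Δλ = 68.55° (east) — does not cross 180°.
Leg 5: +43.34° → -61.24°, shortest Δλ = -104.58° (west) — does not cross 180°.
Total crossings: 0.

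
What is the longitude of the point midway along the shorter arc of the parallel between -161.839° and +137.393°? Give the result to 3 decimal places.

+167.777°

Signed shortest Δλ from -161.839° to +137.393° is -60.768°.
Midpoint longitude = -161.839° + (-60.768°)/2 = -161.839° − 30.384° = -192.223°.
Normalise into (−180°, 180°]: +167.777°.
(The naïve average (-161.839 + +137.393)/2 = -12.223° is on the wrong side of the globe.)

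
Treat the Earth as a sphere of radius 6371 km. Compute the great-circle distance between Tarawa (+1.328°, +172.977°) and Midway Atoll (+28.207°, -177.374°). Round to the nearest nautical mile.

1706 nmi

Δλ = -177.374 − 172.977 = -350.351°; wrapped into (−180°, 180°]: 9.649°.
Δφ = 28.207 − 1.328 = 26.879°.
a = sin²(Δφ/2) + cos φ₁ · cos φ₂ · sin²(Δλ/2) = 0.060250.
c = 2·atan2(√a, √(1−a)) = 0.49599 rad → d = 6371·c ≈ 3159.93 km ≈ 1706.23 nmi.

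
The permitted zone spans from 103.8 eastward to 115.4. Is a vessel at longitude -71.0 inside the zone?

Band width going east from +103.8° to +115.4°: ((115.4 − 103.8) mod 360) = 11.6°.
Offset of -71.0° east of the west edge: ((-71.0 − 103.8) mod 360) = 185.2°.
185.2° > 11.6° ⇒ outside.

No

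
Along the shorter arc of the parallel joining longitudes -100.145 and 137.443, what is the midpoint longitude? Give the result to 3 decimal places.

-161.351°

Signed shortest Δλ from -100.145° to +137.443° is -122.412°.
Midpoint longitude = -100.145° + (-122.412°)/2 = -100.145° − 61.206° = -161.351°.
(The naïve average (-100.145 + +137.443)/2 = 18.649° is on the wrong side of the globe.)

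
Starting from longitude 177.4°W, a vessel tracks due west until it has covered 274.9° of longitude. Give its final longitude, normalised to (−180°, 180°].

Start at -177.4°; shift −274.9° → -452.3°.
-452.3° lies outside (−180°, 180°]; add 360° → -92.3°.

92.3°W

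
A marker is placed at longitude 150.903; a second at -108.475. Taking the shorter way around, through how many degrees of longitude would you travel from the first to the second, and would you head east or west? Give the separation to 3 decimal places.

Raw difference: -108.475 − 150.903 = -259.378°.
Normalise into (−180°, 180°]: -259.378° + 360° = 100.622°.
Positive ⇒ the second point lies to the east; separation 100.622°.

100.622° east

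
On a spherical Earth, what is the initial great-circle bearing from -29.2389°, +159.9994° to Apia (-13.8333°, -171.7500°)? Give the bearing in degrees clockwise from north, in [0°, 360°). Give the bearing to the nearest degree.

Δλ = -171.7500 − 159.9994 = -331.7494°; wrapped into (−180°, 180°]: 28.2506°.
θ = atan2( sin Δλ · cos φ₂ , cos φ₁ · sin φ₂ − sin φ₁ · cos φ₂ · cos Δλ )
  = atan2(0.45960, 0.20916) = 65.531° → normalised to [0°, 360°): 65.531°.

66°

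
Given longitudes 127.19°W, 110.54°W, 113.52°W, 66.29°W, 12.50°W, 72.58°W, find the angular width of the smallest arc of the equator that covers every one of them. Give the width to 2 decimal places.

114.69°

Sort the longitudes: -127.19°, -113.52°, -110.54°, -72.58°, -66.29°, -12.50°.
Eastward gaps between consecutive values (wrapping around): 13.67°, 2.98°, 37.96°, 6.29°, 53.79°, 245.31°.
Largest gap = 245.31° ⇒ minimal covering band is its complement: 360° − 245.31° = 114.69°.
Band runs from -127.19° eastward to -12.50°.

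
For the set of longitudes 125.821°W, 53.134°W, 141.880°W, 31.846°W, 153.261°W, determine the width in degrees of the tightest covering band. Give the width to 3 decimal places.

Sort the longitudes: -153.261°, -141.880°, -125.821°, -53.134°, -31.846°.
Eastward gaps between consecutive values (wrapping around): 11.381°, 16.059°, 72.687°, 21.288°, 238.585°.
Largest gap = 238.585° ⇒ minimal covering band is its complement: 360° − 238.585° = 121.415°.
Band runs from -153.261° eastward to -31.846°.

121.415°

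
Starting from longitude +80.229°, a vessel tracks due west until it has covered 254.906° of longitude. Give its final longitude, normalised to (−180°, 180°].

Start at +80.229°; shift −254.906° → -174.677°.
-174.677° already lies in (−180°, 180°].

-174.677°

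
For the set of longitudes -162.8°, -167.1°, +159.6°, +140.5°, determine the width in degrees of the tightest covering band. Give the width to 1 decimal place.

Sort the longitudes: -167.1°, -162.8°, +140.5°, +159.6°.
Eastward gaps between consecutive values (wrapping around): 4.3°, 303.3°, 19.1°, 33.3°.
Largest gap = 303.3° ⇒ minimal covering band is its complement: 360° − 303.3° = 56.7°.
Band runs from +140.5° eastward to -162.8°, crossing the antimeridian.

56.7°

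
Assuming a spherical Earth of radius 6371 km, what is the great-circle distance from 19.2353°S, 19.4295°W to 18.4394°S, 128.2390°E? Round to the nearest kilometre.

14538 km

Δλ = 128.2390 − -19.4295 = 147.6685°.
Δφ = -18.4394 − -19.2353 = 0.7959°.
a = sin²(Δφ/2) + cos φ₁ · cos φ₂ · sin²(Δλ/2) = 0.826316.
c = 2·atan2(√a, √(1−a)) = 2.28185 rad → d = 6371·c ≈ 14537.66 km.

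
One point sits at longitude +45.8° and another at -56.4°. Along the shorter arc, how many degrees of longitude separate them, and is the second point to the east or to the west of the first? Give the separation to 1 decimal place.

Raw difference: -56.4 − 45.8 = -102.2°.
Normalise into (−180°, 180°]: -102.2° stays -102.2°.
Negative ⇒ the second point lies to the west; separation 102.2°.

102.2° west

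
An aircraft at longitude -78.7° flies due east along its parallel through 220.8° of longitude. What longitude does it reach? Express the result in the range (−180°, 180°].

Start at -78.7°; shift +220.8° → +142.1°.
+142.1° already lies in (−180°, 180°].

+142.1°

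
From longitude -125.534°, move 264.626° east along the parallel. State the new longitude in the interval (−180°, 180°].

Start at -125.534°; shift +264.626° → +139.092°.
+139.092° already lies in (−180°, 180°].

+139.092°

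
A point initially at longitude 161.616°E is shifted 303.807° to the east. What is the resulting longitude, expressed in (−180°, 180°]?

105.423°E

Start at +161.616°; shift +303.807° → +465.423°.
+465.423° lies outside (−180°, 180°]; subtract 360° → +105.423°.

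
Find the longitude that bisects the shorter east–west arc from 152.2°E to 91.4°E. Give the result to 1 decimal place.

121.8°E

Signed shortest Δλ from +152.2° to +91.4° is -60.8°.
Midpoint longitude = +152.2° + (-60.8°)/2 = +152.2° − 30.4° = +121.8°.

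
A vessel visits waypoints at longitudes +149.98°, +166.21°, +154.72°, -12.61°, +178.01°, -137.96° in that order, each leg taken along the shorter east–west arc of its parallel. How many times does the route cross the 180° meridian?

Leg 1: +149.98° → +166.21°, shortest Δλ = 16.23° (east) — does not cross 180°.
Leg 2: +166.21° → +154.72°, shortest Δλ = -11.49° (west) — does not cross 180°.
Leg 3: +154.72° → -12.61°, shortest Δλ = -167.33° (west) — does not cross 180°.
Leg 4: -12.61° → +178.01°, shortest Δλ = -169.38° (west) — crosses 180°.
Leg 5: +178.01° → -137.96°, shortest Δλ = 44.03° (east) — crosses 180°.
Total crossings: 2.

2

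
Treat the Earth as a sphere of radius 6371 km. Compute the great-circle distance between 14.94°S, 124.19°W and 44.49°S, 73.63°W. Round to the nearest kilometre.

5759 km

Δλ = -73.63 − -124.19 = 50.56°.
Δφ = -44.49 − -14.94 = -29.55°.
a = sin²(Δφ/2) + cos φ₁ · cos φ₂ · sin²(Δλ/2) = 0.190734.
c = 2·atan2(√a, √(1−a)) = 0.90392 rad → d = 6371·c ≈ 5758.89 km.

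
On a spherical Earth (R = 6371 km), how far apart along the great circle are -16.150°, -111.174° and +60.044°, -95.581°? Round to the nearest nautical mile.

4637 nmi

Δλ = -95.581 − -111.174 = 15.593°.
Δφ = 60.044 − -16.150 = 76.194°.
a = sin²(Δφ/2) + cos φ₁ · cos φ₂ · sin²(Δλ/2) = 0.389509.
c = 2·atan2(√a, √(1−a)) = 1.34797 rad → d = 6371·c ≈ 8587.95 km ≈ 4637.12 nmi.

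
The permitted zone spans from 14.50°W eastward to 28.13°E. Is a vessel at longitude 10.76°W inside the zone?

Yes

Band width going east from -14.50° to +28.13°: ((28.13 − -14.50) mod 360) = 42.63°.
Offset of -10.76° east of the west edge: ((-10.76 − -14.50) mod 360) = 3.74°.
3.74° ≤ 42.63° ⇒ inside.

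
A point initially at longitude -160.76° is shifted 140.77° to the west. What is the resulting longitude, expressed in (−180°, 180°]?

+58.47°

Start at -160.76°; shift −140.77° → -301.53°.
-301.53° lies outside (−180°, 180°]; add 360° → +58.47°.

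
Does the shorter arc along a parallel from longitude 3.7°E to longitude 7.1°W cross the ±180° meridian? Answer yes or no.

Signed shortest Δλ = ((-7.1 − 3.7 + 180) mod 360) − 180 = -10.8°.
Going west by 10.8° from +3.7° reaches -7.1° without touching 180°.

No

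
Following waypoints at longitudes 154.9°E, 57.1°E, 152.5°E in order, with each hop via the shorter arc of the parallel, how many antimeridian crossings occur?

0

Leg 1: +154.9° → +57.1°, shortest Δλ = -97.8° (west) — does not cross 180°.
Leg 2: +57.1° → +152.5°, shortest Δλ = 95.4° (east) — does not cross 180°.
Total crossings: 0.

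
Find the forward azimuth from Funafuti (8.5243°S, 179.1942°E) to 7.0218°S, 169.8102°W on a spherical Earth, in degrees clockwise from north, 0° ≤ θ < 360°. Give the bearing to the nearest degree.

83°

Δλ = -169.8102 − 179.1942 = -349.0044°; wrapped into (−180°, 180°]: 10.9956°.
θ = atan2( sin Δλ · cos φ₂ , cos φ₁ · sin φ₂ − sin φ₁ · cos φ₂ · cos Δλ )
  = atan2(0.18930, 0.02352) = 82.918° → normalised to [0°, 360°): 82.918°.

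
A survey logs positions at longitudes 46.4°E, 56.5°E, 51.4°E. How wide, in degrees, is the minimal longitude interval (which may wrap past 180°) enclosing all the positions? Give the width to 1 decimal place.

Sort the longitudes: +46.4°, +51.4°, +56.5°.
Eastward gaps between consecutive values (wrapping around): 5.0°, 5.1°, 349.9°.
Largest gap = 349.9° ⇒ minimal covering band is its complement: 360° − 349.9° = 10.1°.
Band runs from +46.4° eastward to +56.5°.

10.1°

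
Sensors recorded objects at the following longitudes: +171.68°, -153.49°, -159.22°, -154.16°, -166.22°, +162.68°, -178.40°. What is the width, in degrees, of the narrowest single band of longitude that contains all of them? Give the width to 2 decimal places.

43.83°

Sort the longitudes: -178.40°, -166.22°, -159.22°, -154.16°, -153.49°, +162.68°, +171.68°.
Eastward gaps between consecutive values (wrapping around): 12.18°, 7.00°, 5.06°, 0.67°, 316.17°, 9.00°, 9.92°.
Largest gap = 316.17° ⇒ minimal covering band is its complement: 360° − 316.17° = 43.83°.
Band runs from +162.68° eastward to -153.49°, crossing the antimeridian.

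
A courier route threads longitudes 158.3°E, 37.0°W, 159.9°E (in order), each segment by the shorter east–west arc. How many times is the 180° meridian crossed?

Leg 1: +158.3° → -37.0°, shortest Δλ = 164.7° (east) — crosses 180°.
Leg 2: -37.0° → +159.9°, shortest Δλ = -163.1° (west) — crosses 180°.
Total crossings: 2.

2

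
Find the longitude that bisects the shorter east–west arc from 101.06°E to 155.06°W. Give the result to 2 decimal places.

Signed shortest Δλ from +101.06° to -155.06° is +103.88°.
Midpoint longitude = +101.06° + (+103.88°)/2 = +101.06° + 51.94° = +153.00°.
(The naïve average (+101.06 + -155.06)/2 = -27.0° is on the wrong side of the globe.)

153.00°E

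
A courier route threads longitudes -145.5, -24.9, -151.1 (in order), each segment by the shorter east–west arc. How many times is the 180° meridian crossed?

Leg 1: -145.5° → -24.9°, shortest Δλ = 120.6° (east) — does not cross 180°.
Leg 2: -24.9° → -151.1°, shortest Δλ = -126.2° (west) — does not cross 180°.
Total crossings: 0.

0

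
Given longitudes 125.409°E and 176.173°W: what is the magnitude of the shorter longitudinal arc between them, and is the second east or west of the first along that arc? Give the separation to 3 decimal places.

Raw difference: -176.173 − 125.409 = -301.582°.
Normalise into (−180°, 180°]: -301.582° + 360° = 58.418°.
Positive ⇒ the second point lies to the east; separation 58.418°.

58.418° east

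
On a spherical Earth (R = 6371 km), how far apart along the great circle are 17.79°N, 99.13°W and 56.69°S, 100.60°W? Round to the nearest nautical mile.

Δλ = -100.60 − -99.13 = -1.47°.
Δφ = -56.69 − 17.79 = -74.48°.
a = sin²(Δφ/2) + cos φ₁ · cos φ₂ · sin²(Δλ/2) = 0.366299.
c = 2·atan2(√a, √(1−a)) = 1.30010 rad → d = 6371·c ≈ 8282.94 km ≈ 4472.43 nmi.

4472 nmi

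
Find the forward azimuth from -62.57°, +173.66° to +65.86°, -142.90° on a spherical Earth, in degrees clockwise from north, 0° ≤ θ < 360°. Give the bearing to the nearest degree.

22°

Δλ = -142.90 − 173.66 = -316.56°; wrapped into (−180°, 180°]: 43.44°.
θ = atan2( sin Δλ · cos φ₂ , cos φ₁ · sin φ₂ − sin φ₁ · cos φ₂ · cos Δλ )
  = atan2(0.28120, 0.68394) = 22.350° → normalised to [0°, 360°): 22.350°.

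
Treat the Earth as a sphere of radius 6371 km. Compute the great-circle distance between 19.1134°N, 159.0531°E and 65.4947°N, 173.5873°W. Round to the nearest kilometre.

Δλ = -173.5873 − 159.0531 = -332.6404°; wrapped into (−180°, 180°]: 27.3596°.
Δφ = 65.4947 − 19.1134 = 46.3813°.
a = sin²(Δφ/2) + cos φ₁ · cos φ₂ · sin²(Δλ/2) = 0.176992.
c = 2·atan2(√a, √(1−a)) = 0.86844 rad → d = 6371·c ≈ 5532.84 km.

5533 km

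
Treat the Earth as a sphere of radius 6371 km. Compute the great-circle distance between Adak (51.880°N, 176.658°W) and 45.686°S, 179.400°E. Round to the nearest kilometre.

10855 km

Δλ = 179.400 − -176.658 = 356.058°; wrapped into (−180°, 180°]: -3.942°.
Δφ = -45.686 − 51.880 = -97.566°.
a = sin²(Δφ/2) + cos φ₁ · cos φ₂ · sin²(Δλ/2) = 0.566344.
c = 2·atan2(√a, √(1−a)) = 1.70388 rad → d = 6371·c ≈ 10855.40 km.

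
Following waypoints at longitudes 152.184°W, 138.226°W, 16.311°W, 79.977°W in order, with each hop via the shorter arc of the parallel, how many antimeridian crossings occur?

0

Leg 1: -152.184° → -138.226°, shortest Δλ = 13.958° (east) — does not cross 180°.
Leg 2: -138.226° → -16.311°, shortest Δλ = 121.915° (east) — does not cross 180°.
Leg 3: -16.311° → -79.977°, shortest Δλ = -63.666° (west) — does not cross 180°.
Total crossings: 0.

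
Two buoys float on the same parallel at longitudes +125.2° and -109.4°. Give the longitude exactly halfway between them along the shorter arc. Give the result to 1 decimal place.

Signed shortest Δλ from +125.2° to -109.4° is +125.4°.
Midpoint longitude = +125.2° + (+125.4°)/2 = +125.2° + 62.7° = +187.9°.
Normalise into (−180°, 180°]: -172.1°.
(The naïve average (+125.2 + -109.4)/2 = 7.9° is on the wrong side of the globe.)

-172.1°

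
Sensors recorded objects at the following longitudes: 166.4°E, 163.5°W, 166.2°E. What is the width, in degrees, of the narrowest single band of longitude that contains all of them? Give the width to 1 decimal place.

30.3°

Sort the longitudes: -163.5°, +166.2°, +166.4°.
Eastward gaps between consecutive values (wrapping around): 329.7°, 0.2°, 30.1°.
Largest gap = 329.7° ⇒ minimal covering band is its complement: 360° − 329.7° = 30.3°.
Band runs from +166.2° eastward to -163.5°, crossing the antimeridian.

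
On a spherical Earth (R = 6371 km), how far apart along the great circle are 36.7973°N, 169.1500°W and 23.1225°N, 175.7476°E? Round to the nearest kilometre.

2099 km

Δλ = 175.7476 − -169.1500 = 344.8976°; wrapped into (−180°, 180°]: -15.1024°.
Δφ = 23.1225 − 36.7973 = -13.6748°.
a = sin²(Δφ/2) + cos φ₁ · cos φ₂ · sin²(Δλ/2) = 0.026891.
c = 2·atan2(√a, √(1−a)) = 0.32946 rad → d = 6371·c ≈ 2098.97 km.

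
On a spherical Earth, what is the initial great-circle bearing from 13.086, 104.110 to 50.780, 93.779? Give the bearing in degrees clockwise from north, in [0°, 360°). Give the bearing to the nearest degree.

Δλ = 93.779 − 104.110 = -10.331°.
θ = atan2( sin Δλ · cos φ₂ , cos φ₁ · sin φ₂ − sin φ₁ · cos φ₂ · cos Δλ )
  = atan2(-0.11339, 0.61377) = -10.467° → normalised to [0°, 360°): 349.533°.

350°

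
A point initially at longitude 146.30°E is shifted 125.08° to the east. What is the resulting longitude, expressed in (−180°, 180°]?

Start at +146.30°; shift +125.08° → +271.38°.
+271.38° lies outside (−180°, 180°]; subtract 360° → -88.62°.

88.62°W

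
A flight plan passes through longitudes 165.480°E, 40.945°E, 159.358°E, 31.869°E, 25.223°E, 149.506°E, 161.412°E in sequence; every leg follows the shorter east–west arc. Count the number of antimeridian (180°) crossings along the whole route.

Leg 1: +165.480° → +40.945°, shortest Δλ = -124.535° (west) — does not cross 180°.
Leg 2: +40.945° → +159.358°, shortest Δλ = 118.413° (east) — does not cross 180°.
Leg 3: +159.358° → +31.869°, shortest Δλ = -127.489° (west) — does not cross 180°.
Leg 4: +31.869° → +25.223°, shortest Δλ = -6.646° (west) — does not cross 180°.
Leg 5: +25.223° → +149.506°, shortest Δλ = 124.283° (east) — does not cross 180°.
Leg 6: +149.506° → +161.412°, shortest Δλ = 11.906° (east) — does not cross 180°.
Total crossings: 0.

0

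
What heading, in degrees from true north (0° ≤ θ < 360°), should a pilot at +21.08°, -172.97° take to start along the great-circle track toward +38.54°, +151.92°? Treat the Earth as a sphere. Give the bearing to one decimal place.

Δλ = 151.92 − -172.97 = 324.89°; wrapped into (−180°, 180°]: -35.11°.
θ = atan2( sin Δλ · cos φ₂ , cos φ₁ · sin φ₂ − sin φ₁ · cos φ₂ · cos Δλ )
  = atan2(-0.44987, 0.35123) = -52.019° → normalised to [0°, 360°): 307.981°.

308.0°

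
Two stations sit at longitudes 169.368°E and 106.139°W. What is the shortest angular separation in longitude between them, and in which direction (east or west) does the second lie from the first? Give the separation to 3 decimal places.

Raw difference: -106.139 − 169.368 = -275.507°.
Normalise into (−180°, 180°]: -275.507° + 360° = 84.493°.
Positive ⇒ the second point lies to the east; separation 84.493°.

84.493° east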